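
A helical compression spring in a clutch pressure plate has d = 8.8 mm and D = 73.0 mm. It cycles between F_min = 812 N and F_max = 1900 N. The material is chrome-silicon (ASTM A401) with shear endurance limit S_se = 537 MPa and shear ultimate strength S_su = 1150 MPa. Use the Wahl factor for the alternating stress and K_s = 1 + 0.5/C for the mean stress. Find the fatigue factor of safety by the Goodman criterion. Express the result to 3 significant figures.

1.50

C = D/d = 73.0/8.8 = 8.2955; K_W = (4C−1)/(4C−4)+0.615/C = 1.1769; K_s = 1+0.5/C = 1.0603
F_a = (F_max−F_min)/2 = 544 N; F_m = (F_max+F_min)/2 = 1356 N
τ_a = K_W·8F_aD/(πd³) = 1.1769 × 148.39 = 174.65 MPa
τ_m = K_s·8F_mD/(πd³) = 1.0603 × 369.89 = 392.19 MPa
Goodman: 1/n_f = τ_a/S_se + τ_m/S_su = 174.65/537 + 392.19/1150 = 0.32523 + 0.34103 = 0.66626
n_f = 1/0.66626 = 1.501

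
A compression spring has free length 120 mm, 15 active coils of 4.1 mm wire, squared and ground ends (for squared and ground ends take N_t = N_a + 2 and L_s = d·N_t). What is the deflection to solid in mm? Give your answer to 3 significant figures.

50.3 mm

N_t = 17; L_s = 4.1·17 = 69.7 mm
δ_solid = L₀ − L_s = 120 − 69.7 = 50.3 mm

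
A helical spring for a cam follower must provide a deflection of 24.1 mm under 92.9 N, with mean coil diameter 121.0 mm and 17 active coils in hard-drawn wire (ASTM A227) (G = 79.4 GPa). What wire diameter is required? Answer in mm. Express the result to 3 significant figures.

10.4 mm

Required rate k = F/δ = 92.9/24.1 = 3.8548 N/mm
d = (8D³N_a·k / G)^(1/4) = (8·121.0³·17·3.8548 / (79.4×10³))^0.25
  = (11697)^0.25 = 10.3996 mm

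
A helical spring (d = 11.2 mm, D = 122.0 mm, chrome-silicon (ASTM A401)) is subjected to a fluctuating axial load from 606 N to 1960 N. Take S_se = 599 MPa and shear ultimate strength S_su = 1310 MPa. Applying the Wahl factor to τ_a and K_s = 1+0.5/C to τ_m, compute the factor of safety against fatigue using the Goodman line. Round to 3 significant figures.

1.96

C = D/d = 122.0/11.2 = 10.8929; K_W = (4C−1)/(4C−4)+0.615/C = 1.1323; K_s = 1+0.5/C = 1.0459
F_a = (F_max−F_min)/2 = 677 N; F_m = (F_max+F_min)/2 = 1283 N
τ_a = K_W·8F_aD/(πd³) = 1.1323 × 149.7 = 169.51 MPa
τ_m = K_s·8F_mD/(πd³) = 1.0459 × 283.71 = 296.73 MPa
Goodman: 1/n_f = τ_a/S_se + τ_m/S_su = 169.51/599 + 296.73/1310 = 0.28298 + 0.22651 = 0.50949
n_f = 1/0.50949 = 1.963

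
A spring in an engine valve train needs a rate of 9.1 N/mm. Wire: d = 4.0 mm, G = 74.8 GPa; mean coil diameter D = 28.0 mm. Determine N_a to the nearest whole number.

N_a = Gd⁴/(8D³k) = (74.8×10³ × 4.0⁴)/(8 × 28.0³ × 9.1)
    = 1.91488e+07 / 1.59811e+06 = 11.98 → 12 coils

12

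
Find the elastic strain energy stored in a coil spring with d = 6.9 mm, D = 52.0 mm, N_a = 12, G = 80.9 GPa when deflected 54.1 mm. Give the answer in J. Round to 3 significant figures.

19.9 J

k = Gd⁴/(8D³N_a) = (80.9×10³)(6.9⁴)/(8·52.0³·12) = 13.585 N/mm
U = ½kδ² = 0.5 × 13.585 × 54.1² = 19881 N·mm = 19.881 J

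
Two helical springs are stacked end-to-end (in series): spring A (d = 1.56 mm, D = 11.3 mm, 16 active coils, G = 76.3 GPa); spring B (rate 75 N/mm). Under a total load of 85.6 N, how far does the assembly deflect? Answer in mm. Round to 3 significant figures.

k_A = Gd⁴/(8D³N_a) = (76.3×10³)(1.56⁴)/(8·11.3³·16) = 2.4467 N/mm
Series: 1/k_eq = 1/2.4467 + 1/75 = 0.42205; k_eq = 2.3694 N/mm
δ = F/k_eq = 85.6/2.3694 = 36.127 mm

36.1 mm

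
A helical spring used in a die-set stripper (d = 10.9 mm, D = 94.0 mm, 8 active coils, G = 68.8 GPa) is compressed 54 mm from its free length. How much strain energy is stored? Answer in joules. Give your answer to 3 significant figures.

k = Gd⁴/(8D³N_a) = (68.8×10³)(10.9⁴)/(8·94.0³·8) = 18.27 N/mm
U = ½kδ² = 0.5 × 18.27 × 54² = 26637 N·mm = 26.637 J

26.6 J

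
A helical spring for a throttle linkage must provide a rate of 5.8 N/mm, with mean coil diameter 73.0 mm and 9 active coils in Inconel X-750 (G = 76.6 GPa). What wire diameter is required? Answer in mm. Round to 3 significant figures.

d = (8D³N_a·k / G)^(1/4) = (8·73.0³·9·5.8 / (76.6×10³))^0.25
  = (2120.8)^0.25 = 6.7862 mm

6.79 mm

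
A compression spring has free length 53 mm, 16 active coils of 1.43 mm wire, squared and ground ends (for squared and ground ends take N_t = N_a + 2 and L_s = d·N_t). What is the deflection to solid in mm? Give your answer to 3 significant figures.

N_t = 18; L_s = 1.43·18 = 25.74 mm
δ_solid = L₀ − L_s = 53 − 25.74 = 27.26 mm

27.3 mm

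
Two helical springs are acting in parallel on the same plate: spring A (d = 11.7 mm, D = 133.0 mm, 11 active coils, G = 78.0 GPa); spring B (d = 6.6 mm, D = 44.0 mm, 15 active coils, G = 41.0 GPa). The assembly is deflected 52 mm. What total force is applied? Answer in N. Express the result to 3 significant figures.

763 N

k_A = Gd⁴/(8D³N_a) = (78.0×10³)(11.7⁴)/(8·133.0³·11) = 7.0599 N/mm
k_B = Gd⁴/(8D³N_a) = (41.0×10³)(6.6⁴)/(8·44.0³·15) = 7.6106 N/mm
Parallel: k_eq = 7.0599 + 7.6106 = 14.671 N/mm
F = k_eq·δ = 14.671·52 = 762.87 N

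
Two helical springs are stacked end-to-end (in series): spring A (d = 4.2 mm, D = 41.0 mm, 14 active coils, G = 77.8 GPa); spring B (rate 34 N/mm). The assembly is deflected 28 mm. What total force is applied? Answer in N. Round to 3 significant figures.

k_A = Gd⁴/(8D³N_a) = (77.8×10³)(4.2⁴)/(8·41.0³·14) = 3.1362 N/mm
Series: 1/k_eq = 1/3.1362 + 1/34 = 0.34827; k_eq = 2.8714 N/mm
F = k_eq·δ = 2.8714·28 = 80.398 N

80.4 N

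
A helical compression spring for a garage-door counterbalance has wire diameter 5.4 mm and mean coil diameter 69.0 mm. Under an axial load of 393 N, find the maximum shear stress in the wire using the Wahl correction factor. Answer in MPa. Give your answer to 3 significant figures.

Spring index C = D/d = 69.0/5.4 = 12.7778
K_W = (4C−1)/(4C−4) + 0.615/C = 50.111/47.111 + 0.0481 = 1.1118
τ₀ = 8FD/(πd³) = 8·393·69.0/(π·5.4³) = 216936/494.69 = 438.53 MPa
τ_max = K·τ₀ = 1.1118 × 438.53 = 487.56 MPa

488 MPa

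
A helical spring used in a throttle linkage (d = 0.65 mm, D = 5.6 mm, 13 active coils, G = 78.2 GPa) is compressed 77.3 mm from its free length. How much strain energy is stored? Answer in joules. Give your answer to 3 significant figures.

k = Gd⁴/(8D³N_a) = (78.2×10³)(0.65⁴)/(8·5.6³·13) = 0.7643 N/mm
U = ½kδ² = 0.5 × 0.7643 × 77.3² = 2283.5 N·mm = 2.2835 J

2.28 J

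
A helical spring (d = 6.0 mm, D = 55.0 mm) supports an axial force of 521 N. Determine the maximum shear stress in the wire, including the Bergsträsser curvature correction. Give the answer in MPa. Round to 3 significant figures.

Spring index C = D/d = 55.0/6.0 = 9.1667
K_B = (4C+2)/(4C−3) = 38.667/33.667 = 1.1485
τ₀ = 8FD/(πd³) = 8·521·55.0/(π·6.0³) = 229240/678.58 = 337.82 MPa
τ_max = K·τ₀ = 1.1485 × 337.82 = 387.99 MPa

388 MPa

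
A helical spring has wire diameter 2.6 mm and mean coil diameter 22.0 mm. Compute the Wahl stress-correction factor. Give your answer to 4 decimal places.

1.1732

C = D/d = 22.0/2.6 = 8.4615
K_W = (4C−1)/(4C−4) + 0.615/C = 32.846/29.846 + 0.0727 = 1.1732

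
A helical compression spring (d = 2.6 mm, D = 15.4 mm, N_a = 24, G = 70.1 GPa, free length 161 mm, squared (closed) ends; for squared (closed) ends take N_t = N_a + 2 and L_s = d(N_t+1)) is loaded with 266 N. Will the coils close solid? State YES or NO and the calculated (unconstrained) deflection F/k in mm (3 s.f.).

k = Gd⁴/(8D³N_a) = (70.1×10³)(2.6⁴)/(8·15.4³·24) = 4.5682 N/mm
N_t = 26; L_s = 2.6·27 = 70.2 mm; δ_solid = L₀ − L_s = 161 − 70.2 = 90.8 mm
δ = F/k = 266/4.5682 = 58.228 mm
δ < δ_solid → spring does not go solid

NO, δ = 58.2 mm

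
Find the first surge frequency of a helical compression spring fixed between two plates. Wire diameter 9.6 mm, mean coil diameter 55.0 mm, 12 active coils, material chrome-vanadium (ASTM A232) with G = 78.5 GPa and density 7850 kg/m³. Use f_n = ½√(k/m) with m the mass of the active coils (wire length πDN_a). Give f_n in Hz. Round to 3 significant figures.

k = Gd⁴/(8D³N_a) = (78.5×10³)(9.6⁴)/(8·55.0³·12) = 41.744 N/mm = 41744 N/m
Wire length L = πDN_a = π·55.0·12 = 2073.5 mm
m = ρ·(πd²/4)·L = 7850 × 72.382×10⁻⁶ m² × 2.0735 m = 1.1781 kg
f_n = ½√(k/m) = 0.5·√(41744/1.1781) = 0.5·√(35432) = 94.117 Hz

94.1 Hz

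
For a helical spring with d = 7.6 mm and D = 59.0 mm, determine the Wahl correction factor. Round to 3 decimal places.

1.190

C = D/d = 59.0/7.6 = 7.7632
K_W = (4C−1)/(4C−4) + 0.615/C = 30.053/27.053 + 0.0792 = 1.1901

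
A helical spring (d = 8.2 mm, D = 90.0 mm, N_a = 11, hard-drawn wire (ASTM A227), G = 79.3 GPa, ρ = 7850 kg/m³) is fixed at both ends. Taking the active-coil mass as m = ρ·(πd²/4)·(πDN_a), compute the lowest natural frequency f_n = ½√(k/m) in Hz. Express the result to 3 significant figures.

k = Gd⁴/(8D³N_a) = (79.3×10³)(8.2⁴)/(8·90.0³·11) = 5.5888 N/mm = 5588.8 N/m
Wire length L = πDN_a = π·90.0·11 = 3110.2 mm
m = ρ·(πd²/4)·L = 7850 × 52.81×10⁻⁶ m² × 3.1102 m = 1.2894 kg
f_n = ½√(k/m) = 0.5·√(5588.8/1.2894) = 0.5·√(4334.6) = 32.919 Hz

32.9 Hz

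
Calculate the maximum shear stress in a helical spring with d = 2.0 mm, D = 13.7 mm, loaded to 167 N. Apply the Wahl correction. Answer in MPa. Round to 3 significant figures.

887 MPa

Spring index C = D/d = 13.7/2.0 = 6.8500
K_W = (4C−1)/(4C−4) + 0.615/C = 26.400/23.400 + 0.0898 = 1.2180
τ₀ = 8FD/(πd³) = 8·167·13.7/(π·2.0³) = 18303.2/25.133 = 728.26 MPa
τ_max = K·τ₀ = 1.2180 × 728.26 = 887.01 MPa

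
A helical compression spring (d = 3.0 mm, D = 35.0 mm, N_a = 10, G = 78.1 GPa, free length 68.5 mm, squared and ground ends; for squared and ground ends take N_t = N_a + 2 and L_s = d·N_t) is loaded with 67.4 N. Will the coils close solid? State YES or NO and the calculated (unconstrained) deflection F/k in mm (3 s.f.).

YES, δ = 36.5 mm

k = Gd⁴/(8D³N_a) = (78.1×10³)(3.0⁴)/(8·35.0³·10) = 1.8443 N/mm
N_t = 12; L_s = 3.0·12 = 36 mm; δ_solid = L₀ − L_s = 68.5 − 36 = 32.5 mm
δ = F/k = 67.4/1.8443 = 36.544 mm
δ ≥ δ_solid → spring goes solid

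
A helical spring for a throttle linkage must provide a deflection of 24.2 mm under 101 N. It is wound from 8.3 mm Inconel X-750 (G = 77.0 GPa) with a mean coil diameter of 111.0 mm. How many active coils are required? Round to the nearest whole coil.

8

Required rate k = F/δ = 101/24.2 = 4.1736 N/mm
N_a = Gd⁴/(8D³k) = (77.0×10³ × 8.3⁴)/(8 × 111.0³ × 4.1736)
    = 3.65429e+08 / 4.56631e+07 = 8.003 → 8 coils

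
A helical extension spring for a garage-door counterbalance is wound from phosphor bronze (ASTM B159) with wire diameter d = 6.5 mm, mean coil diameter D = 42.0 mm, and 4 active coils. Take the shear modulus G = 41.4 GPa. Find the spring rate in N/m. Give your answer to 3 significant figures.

31200 N/m

k = Gd⁴/(8D³N_a) = (41.4×10³ × 6.5⁴) / (8 × 42.0³ × 4)
  = 7.39016e+07 / 2.37082e+06 = 31.171 N/mm = 31171 N/m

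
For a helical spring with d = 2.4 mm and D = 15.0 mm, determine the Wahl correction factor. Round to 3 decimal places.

1.241

C = D/d = 15.0/2.4 = 6.2500
K_W = (4C−1)/(4C−4) + 0.615/C = 24.000/21.000 + 0.0984 = 1.2413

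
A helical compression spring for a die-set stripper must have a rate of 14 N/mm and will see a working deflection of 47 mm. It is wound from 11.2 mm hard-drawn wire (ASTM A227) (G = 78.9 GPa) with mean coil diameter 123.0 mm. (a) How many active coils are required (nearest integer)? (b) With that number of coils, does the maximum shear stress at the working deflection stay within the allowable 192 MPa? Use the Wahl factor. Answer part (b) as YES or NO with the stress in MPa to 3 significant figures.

N_a = Gd⁴/(8D³k) = (78.9×10³)(11.2⁴)/(8·123.0³·14) = 5.957 → N_a = 6
Actual rate k = Gd⁴/(8D³·6) = 13.899 N/mm
Working load F = kδ = 13.899·47 = 653.27 N
C = 123.0/11.2 = 10.9821; K_W = (4C−1)/(4C−4)+0.615/C = 1.1311
τ_max = K_W·8FD/(πd³) = 1.1311·145.64 = 164.74 MPa
τ_max ≤ 192 MPa → acceptable

(a) 6 coils; (b) YES, τ_max = 165 MPa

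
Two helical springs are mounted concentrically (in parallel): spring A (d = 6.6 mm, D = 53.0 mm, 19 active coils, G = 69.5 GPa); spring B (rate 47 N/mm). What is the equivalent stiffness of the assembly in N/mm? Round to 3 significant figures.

k_A = Gd⁴/(8D³N_a) = (69.5×10³)(6.6⁴)/(8·53.0³·19) = 5.8276 N/mm
Parallel: k_eq = 5.8276 + 47 = 52.828 N/mm

52.8 N/mm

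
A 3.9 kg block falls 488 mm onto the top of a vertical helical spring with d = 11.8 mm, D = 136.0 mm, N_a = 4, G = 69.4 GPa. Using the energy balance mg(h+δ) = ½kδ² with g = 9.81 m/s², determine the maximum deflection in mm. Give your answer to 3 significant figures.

49.6 mm

k = Gd⁴/(8D³N_a) = (69.4×10³)(11.8⁴)/(8·136.0³·4) = 16.716 N/mm
W = mg = 3.9 × 9.81 = 38.259 N
½kδ² − Wδ − Wh = 0 → δ = (W + √(W² + 2kWh))/k
δ = (38.259 + √(1463.8 + 624172))/16.716 = (38.259 + 790.97)/16.716 = 49.608 mm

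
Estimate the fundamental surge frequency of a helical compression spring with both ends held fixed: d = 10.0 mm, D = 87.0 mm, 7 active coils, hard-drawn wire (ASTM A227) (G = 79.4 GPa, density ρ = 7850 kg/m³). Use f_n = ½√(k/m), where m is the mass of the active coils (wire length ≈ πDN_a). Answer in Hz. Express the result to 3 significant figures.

67.6 Hz

k = Gd⁴/(8D³N_a) = (79.4×10³)(10.0⁴)/(8·87.0³·7) = 21.532 N/mm = 21532 N/m
Wire length L = πDN_a = π·87.0·7 = 1913.2 mm
m = ρ·(πd²/4)·L = 7850 × 78.54×10⁻⁶ m² × 1.9132 m = 1.1796 kg
f_n = ½√(k/m) = 0.5·√(21532/1.1796) = 0.5·√(18254) = 67.553 Hz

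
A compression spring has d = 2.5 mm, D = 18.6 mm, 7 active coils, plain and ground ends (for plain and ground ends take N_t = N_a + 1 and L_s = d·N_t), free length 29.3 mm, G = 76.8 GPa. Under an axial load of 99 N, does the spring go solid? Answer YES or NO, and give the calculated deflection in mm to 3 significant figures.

YES, δ = 11.9 mm

k = Gd⁴/(8D³N_a) = (76.8×10³)(2.5⁴)/(8·18.6³·7) = 8.3252 N/mm
N_t = 8; L_s = 2.5·8 = 20 mm; δ_solid = L₀ − L_s = 29.3 − 20 = 9.3 mm
δ = F/k = 99/8.3252 = 11.892 mm
δ ≥ δ_solid → spring goes solid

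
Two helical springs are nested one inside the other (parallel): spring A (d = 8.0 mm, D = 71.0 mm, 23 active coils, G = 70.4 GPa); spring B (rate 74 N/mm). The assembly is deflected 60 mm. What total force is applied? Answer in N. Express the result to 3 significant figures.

4700 N

k_A = Gd⁴/(8D³N_a) = (70.4×10³)(8.0⁴)/(8·71.0³·23) = 4.3786 N/mm
Parallel: k_eq = 4.3786 + 74 = 78.379 N/mm
F = k_eq·δ = 78.379·60 = 4702.7 N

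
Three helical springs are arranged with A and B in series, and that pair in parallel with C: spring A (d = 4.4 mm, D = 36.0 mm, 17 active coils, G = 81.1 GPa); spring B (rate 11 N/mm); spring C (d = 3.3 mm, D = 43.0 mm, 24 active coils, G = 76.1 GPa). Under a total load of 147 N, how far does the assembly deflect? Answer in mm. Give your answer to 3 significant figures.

37.4 mm

k_A = Gd⁴/(8D³N_a) = (81.1×10³)(4.4⁴)/(8·36.0³·17) = 4.7905 N/mm
k_C = Gd⁴/(8D³N_a) = (76.1×10³)(3.3⁴)/(8·43.0³·24) = 0.5912 N/mm
Springs A,B series: k_AB = 1/(1/4.7905+1/11) = 3.3372 N/mm; parallel with C: k_eq = 3.3372+0.5912 = 3.9284 N/mm
δ = F/k_eq = 147/3.9284 = 37.42 mm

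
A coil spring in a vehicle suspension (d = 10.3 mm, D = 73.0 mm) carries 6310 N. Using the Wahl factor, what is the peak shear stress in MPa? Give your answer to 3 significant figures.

Spring index C = D/d = 73.0/10.3 = 7.0874
K_W = (4C−1)/(4C−4) + 0.615/C = 27.350/24.350 + 0.0868 = 1.2100
τ₀ = 8FD/(πd³) = 8·6310·73.0/(π·10.3³) = 3.68504e+06/3432.9 = 1073.4 MPa
τ_max = K·τ₀ = 1.2100 × 1073.4 = 1298.8 MPa

1300 MPa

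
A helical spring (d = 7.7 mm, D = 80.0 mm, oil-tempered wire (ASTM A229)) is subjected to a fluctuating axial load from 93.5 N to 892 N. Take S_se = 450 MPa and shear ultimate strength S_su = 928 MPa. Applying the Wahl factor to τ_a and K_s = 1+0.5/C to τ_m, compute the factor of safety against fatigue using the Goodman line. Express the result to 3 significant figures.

1.43

C = D/d = 80.0/7.7 = 10.3896; K_W = (4C−1)/(4C−4)+0.615/C = 1.1391; K_s = 1+0.5/C = 1.0481
F_a = (F_max−F_min)/2 = 399.25 N; F_m = (F_max+F_min)/2 = 492.75 N
τ_a = K_W·8F_aD/(πd³) = 1.1391 × 178.16 = 202.93 MPa
τ_m = K_s·8F_mD/(πd³) = 1.0481 × 219.88 = 230.46 MPa
Goodman: 1/n_f = τ_a/S_se + τ_m/S_su = 202.93/450 + 230.46/928 = 0.45096 + 0.24834 = 0.6993
n_f = 1/0.6993 = 1.43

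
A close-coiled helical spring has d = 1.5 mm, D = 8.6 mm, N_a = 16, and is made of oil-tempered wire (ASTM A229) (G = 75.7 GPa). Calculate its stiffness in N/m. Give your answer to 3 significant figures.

k = Gd⁴/(8D³N_a) = (75.7×10³ × 1.5⁴) / (8 × 8.6³ × 16)
  = 383231 / 81415.2 = 4.7071 N/mm = 4707.1 N/m

4710 N/m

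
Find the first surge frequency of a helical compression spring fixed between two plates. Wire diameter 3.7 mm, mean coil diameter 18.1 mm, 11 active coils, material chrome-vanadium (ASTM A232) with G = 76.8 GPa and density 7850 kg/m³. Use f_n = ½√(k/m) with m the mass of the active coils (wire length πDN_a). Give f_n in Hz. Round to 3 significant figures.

k = Gd⁴/(8D³N_a) = (76.8×10³)(3.7⁴)/(8·18.1³·11) = 27.584 N/mm = 27584 N/m
Wire length L = πDN_a = π·18.1·11 = 625.49 mm
m = ρ·(πd²/4)·L = 7850 × 10.752×10⁻⁶ m² × 0.62549 m = 0.052794 kg
f_n = ½√(k/m) = 0.5·√(27584/0.052794) = 0.5·√(5.2248e+05) = 361.41 Hz

361 Hz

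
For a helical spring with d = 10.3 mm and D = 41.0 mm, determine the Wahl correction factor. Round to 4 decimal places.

C = D/d = 41.0/10.3 = 3.9806
K_W = (4C−1)/(4C−4) + 0.615/C = 14.922/11.922 + 0.1545 = 1.4061

1.4061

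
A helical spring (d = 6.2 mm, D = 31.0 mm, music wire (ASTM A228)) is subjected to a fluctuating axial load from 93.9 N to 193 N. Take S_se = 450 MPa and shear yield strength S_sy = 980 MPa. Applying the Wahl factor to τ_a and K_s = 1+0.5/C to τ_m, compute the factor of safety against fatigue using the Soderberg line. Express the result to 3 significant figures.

C = D/d = 31.0/6.2 = 5.0000; K_W = (4C−1)/(4C−4)+0.615/C = 1.3105; K_s = 1+0.5/C = 1.1000
F_a = (F_max−F_min)/2 = 49.55 N; F_m = (F_max+F_min)/2 = 143.45 N
τ_a = K_W·8F_aD/(πd³) = 1.3105 × 16.412 = 21.508 MPa
τ_m = K_s·8F_mD/(πd³) = 1.1000 × 47.515 = 52.266 MPa
Soderberg: 1/n_f = τ_a/S_se + τ_m/S_sy = 21.508/450 + 52.266/980 = 0.04780 + 0.05333 = 0.10113
n_f = 1/0.10113 = 9.888

9.89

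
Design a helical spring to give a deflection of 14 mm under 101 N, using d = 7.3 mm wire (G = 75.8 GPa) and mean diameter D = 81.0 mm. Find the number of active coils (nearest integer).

Required rate k = F/δ = 101/14 = 7.2143 N/mm
N_a = Gd⁴/(8D³k) = (75.8×10³ × 7.3⁴)/(8 × 81.0³ × 7.2143)
    = 2.15259e+08 / 3.06717e+07 = 7.018 → 7 coils

7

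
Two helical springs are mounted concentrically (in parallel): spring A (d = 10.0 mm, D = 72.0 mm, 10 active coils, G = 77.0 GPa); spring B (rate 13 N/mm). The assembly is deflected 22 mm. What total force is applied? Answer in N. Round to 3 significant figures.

853 N

k_A = Gd⁴/(8D³N_a) = (77.0×10³)(10.0⁴)/(8·72.0³·10) = 25.787 N/mm
Parallel: k_eq = 25.787 + 13 = 38.787 N/mm
F = k_eq·δ = 38.787·22 = 853.32 N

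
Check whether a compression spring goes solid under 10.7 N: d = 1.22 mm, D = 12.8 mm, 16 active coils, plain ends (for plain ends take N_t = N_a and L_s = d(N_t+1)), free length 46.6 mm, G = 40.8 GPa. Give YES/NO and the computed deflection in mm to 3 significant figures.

k = Gd⁴/(8D³N_a) = (40.8×10³)(1.22⁴)/(8·12.8³·16) = 0.33671 N/mm
N_t = 16; L_s = 1.22·17 = 20.74 mm; δ_solid = L₀ − L_s = 46.6 − 20.74 = 25.86 mm
δ = F/k = 10.7/0.33671 = 31.778 mm
δ ≥ δ_solid → spring goes solid

YES, δ = 31.8 mm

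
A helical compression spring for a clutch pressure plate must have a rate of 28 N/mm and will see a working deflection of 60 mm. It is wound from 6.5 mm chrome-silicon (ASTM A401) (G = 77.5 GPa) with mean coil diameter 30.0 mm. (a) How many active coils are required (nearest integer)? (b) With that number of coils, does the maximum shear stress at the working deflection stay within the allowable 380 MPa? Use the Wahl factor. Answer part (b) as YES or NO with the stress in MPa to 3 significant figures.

(a) 23 coils; (b) NO, τ_max = 623 MPa

N_a = Gd⁴/(8D³k) = (77.5×10³)(6.5⁴)/(8·30.0³·28) = 22.87 → N_a = 23
Actual rate k = Gd⁴/(8D³·23) = 27.847 N/mm
Working load F = kδ = 27.847·60 = 1670.8 N
C = 30.0/6.5 = 4.6154; K_W = (4C−1)/(4C−4)+0.615/C = 1.3407
τ_max = K_W·8FD/(πd³) = 1.3407·464.78 = 623.13 MPa
τ_max > 380 MPa → exceeds allowable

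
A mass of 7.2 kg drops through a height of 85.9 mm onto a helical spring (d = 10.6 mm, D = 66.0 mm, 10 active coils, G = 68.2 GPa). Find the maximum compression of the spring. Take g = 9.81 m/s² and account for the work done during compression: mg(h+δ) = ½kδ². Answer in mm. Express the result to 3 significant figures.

k = Gd⁴/(8D³N_a) = (68.2×10³)(10.6⁴)/(8·66.0³·10) = 37.436 N/mm
W = mg = 7.2 × 9.81 = 70.632 N
½kδ² − Wδ − Wh = 0 → δ = (W + √(W² + 2kWh))/k
δ = (70.632 + √(4988.9 + 454266))/37.436 = (70.632 + 677.68)/37.436 = 19.989 mm

20.0 mm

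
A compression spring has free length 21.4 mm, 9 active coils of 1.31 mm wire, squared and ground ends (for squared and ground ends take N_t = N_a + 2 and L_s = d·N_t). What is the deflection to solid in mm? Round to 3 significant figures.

6.99 mm

N_t = 11; L_s = 1.31·11 = 14.41 mm
δ_solid = L₀ − L_s = 21.4 − 14.41 = 6.99 mm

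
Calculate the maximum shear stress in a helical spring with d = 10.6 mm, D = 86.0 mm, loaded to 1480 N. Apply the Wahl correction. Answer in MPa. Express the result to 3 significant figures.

Spring index C = D/d = 86.0/10.6 = 8.1132
K_W = (4C−1)/(4C−4) + 0.615/C = 31.453/28.453 + 0.0758 = 1.1812
τ₀ = 8FD/(πd³) = 8·1480·86.0/(π·10.6³) = 1.01824e+06/3741.7 = 272.13 MPa
τ_max = K·τ₀ = 1.1812 × 272.13 = 321.46 MPa

321 MPa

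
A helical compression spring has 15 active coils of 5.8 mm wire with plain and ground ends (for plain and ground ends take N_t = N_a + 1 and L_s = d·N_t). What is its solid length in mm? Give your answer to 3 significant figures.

92.8 mm

plain and ground ends: N_t = N_a + 1 = 15 + 1 = 16
L_s = d·N_t = 5.8 × 16 = 92.8 mm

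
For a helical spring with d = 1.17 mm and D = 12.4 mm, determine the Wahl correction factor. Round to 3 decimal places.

1.136

C = D/d = 12.4/1.17 = 10.5983
K_W = (4C−1)/(4C−4) + 0.615/C = 41.393/38.393 + 0.0580 = 1.1362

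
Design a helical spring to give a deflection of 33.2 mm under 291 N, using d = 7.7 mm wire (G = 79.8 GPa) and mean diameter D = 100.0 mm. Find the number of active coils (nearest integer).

Required rate k = F/δ = 291/33.2 = 8.7651 N/mm
N_a = Gd⁴/(8D³k) = (79.8×10³ × 7.7⁴)/(8 × 100.0³ × 8.7651)
    = 2.80521e+08 / 7.01205e+07 = 4.001 → 4 coils

4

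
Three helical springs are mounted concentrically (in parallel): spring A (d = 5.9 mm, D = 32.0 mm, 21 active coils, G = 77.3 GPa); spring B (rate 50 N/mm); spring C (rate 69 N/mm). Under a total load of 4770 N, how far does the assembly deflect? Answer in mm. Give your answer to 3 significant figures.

k_A = Gd⁴/(8D³N_a) = (77.3×10³)(5.9⁴)/(8·32.0³·21) = 17.015 N/mm
Parallel: k_eq = 17.015 + 50 + 69 = 136.01 N/mm
δ = F/k_eq = 4770/136.01 = 35.07 mm

35.1 mm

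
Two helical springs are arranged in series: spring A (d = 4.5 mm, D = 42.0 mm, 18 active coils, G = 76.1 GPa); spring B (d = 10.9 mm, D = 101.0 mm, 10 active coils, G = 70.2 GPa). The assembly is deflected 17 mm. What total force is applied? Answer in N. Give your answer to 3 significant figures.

k_A = Gd⁴/(8D³N_a) = (76.1×10³)(4.5⁴)/(8·42.0³·18) = 2.925 N/mm
k_B = Gd⁴/(8D³N_a) = (70.2×10³)(10.9⁴)/(8·101.0³·10) = 12.022 N/mm
Series: 1/k_eq = 1/2.925 + 1/12.022 = 0.42506; k_eq = 2.3526 N/mm
F = k_eq·δ = 2.3526·17 = 39.994 N

40.0 N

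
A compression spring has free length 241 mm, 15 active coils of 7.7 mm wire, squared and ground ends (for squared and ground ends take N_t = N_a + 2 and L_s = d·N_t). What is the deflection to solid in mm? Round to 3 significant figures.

N_t = 17; L_s = 7.7·17 = 130.9 mm
δ_solid = L₀ − L_s = 241 − 130.9 = 110.1 mm

110 mm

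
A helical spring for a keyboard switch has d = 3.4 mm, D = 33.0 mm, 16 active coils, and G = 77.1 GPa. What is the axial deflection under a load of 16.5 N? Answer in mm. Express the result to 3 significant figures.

k = Gd⁴/(8D³N_a) = (77.1×10³)(3.4⁴)/(8·33.0³·16) = 2.2398 N/mm
δ = F/k = 16.5 / 2.2398 = 7.3666 mm

7.37 mm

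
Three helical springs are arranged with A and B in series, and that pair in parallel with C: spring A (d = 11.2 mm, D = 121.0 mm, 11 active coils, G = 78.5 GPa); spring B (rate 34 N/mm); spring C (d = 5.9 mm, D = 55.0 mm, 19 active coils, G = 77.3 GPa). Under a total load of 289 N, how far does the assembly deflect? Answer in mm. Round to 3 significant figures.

k_A = Gd⁴/(8D³N_a) = (78.5×10³)(11.2⁴)/(8·121.0³·11) = 7.9232 N/mm
k_C = Gd⁴/(8D³N_a) = (77.3×10³)(5.9⁴)/(8·55.0³·19) = 3.7039 N/mm
Springs A,B series: k_AB = 1/(1/7.9232+1/34) = 6.4258 N/mm; parallel with C: k_eq = 6.4258+3.7039 = 10.13 N/mm
δ = F/k_eq = 289/10.13 = 28.53 mm

28.5 mm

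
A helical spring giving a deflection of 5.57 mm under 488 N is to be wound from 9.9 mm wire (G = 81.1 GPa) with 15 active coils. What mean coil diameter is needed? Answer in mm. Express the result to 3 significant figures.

Required rate k = F/δ = 488/5.57 = 87.612 N/mm
D = (Gd⁴/(8N_a·k))^(1/3) = (81.1×10³·9.9⁴/(8·15·87.612))^(1/3)
  = (74099.6)^(1/3) = 42.0022 mm

42.0 mm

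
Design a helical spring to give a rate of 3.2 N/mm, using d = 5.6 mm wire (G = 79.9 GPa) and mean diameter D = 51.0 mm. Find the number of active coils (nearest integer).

23

N_a = Gd⁴/(8D³k) = (79.9×10³ × 5.6⁴)/(8 × 51.0³ × 3.2)
    = 7.85776e+07 / 3.39587e+06 = 23.14 → 23 coils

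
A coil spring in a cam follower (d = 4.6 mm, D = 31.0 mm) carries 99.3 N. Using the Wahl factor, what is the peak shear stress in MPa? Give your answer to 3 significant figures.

Spring index C = D/d = 31.0/4.6 = 6.7391
K_W = (4C−1)/(4C−4) + 0.615/C = 25.957/22.957 + 0.0913 = 1.2219
τ₀ = 8FD/(πd³) = 8·99.3·31.0/(π·4.6³) = 24626.4/305.79 = 80.534 MPa
τ_max = K·τ₀ = 1.2219 × 80.534 = 98.407 MPa

98.4 MPa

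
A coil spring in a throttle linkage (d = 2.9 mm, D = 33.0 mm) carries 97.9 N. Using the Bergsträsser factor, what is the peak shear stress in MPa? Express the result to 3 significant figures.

377 MPa

Spring index C = D/d = 33.0/2.9 = 11.3793
K_B = (4C+2)/(4C−3) = 47.517/42.517 = 1.1176
τ₀ = 8FD/(πd³) = 8·97.9·33.0/(π·2.9³) = 25845.6/76.62 = 337.32 MPa
τ_max = K·τ₀ = 1.1176 × 337.32 = 376.99 MPa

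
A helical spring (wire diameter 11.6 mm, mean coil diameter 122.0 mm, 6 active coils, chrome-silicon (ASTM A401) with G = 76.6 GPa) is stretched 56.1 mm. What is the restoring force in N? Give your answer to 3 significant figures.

k = Gd⁴/(8D³N_a) = (76.6×10³)(11.6⁴)/(8·122.0³·6) = 15.913 N/mm
F = k·δ = 15.913 × 56.1 = 892.69 N

893 N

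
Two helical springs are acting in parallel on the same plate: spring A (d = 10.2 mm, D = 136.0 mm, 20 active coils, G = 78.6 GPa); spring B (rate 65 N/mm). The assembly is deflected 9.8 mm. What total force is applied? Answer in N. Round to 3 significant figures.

k_A = Gd⁴/(8D³N_a) = (78.6×10³)(10.2⁴)/(8·136.0³·20) = 2.1139 N/mm
Parallel: k_eq = 2.1139 + 65 = 67.114 N/mm
F = k_eq·δ = 67.114·9.8 = 657.72 N

658 N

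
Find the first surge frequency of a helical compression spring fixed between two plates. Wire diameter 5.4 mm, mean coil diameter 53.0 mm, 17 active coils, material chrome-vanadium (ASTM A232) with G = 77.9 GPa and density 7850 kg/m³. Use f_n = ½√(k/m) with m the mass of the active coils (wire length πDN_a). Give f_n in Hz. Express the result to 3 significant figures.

40.1 Hz

k = Gd⁴/(8D³N_a) = (77.9×10³)(5.4⁴)/(8·53.0³·17) = 3.2715 N/mm = 3271.5 N/m
Wire length L = πDN_a = π·53.0·17 = 2830.6 mm
m = ρ·(πd²/4)·L = 7850 × 22.902×10⁻⁶ m² × 2.8306 m = 0.50889 kg
f_n = ½√(k/m) = 0.5·√(3271.5/0.50889) = 0.5·√(6428.7) = 40.09 Hz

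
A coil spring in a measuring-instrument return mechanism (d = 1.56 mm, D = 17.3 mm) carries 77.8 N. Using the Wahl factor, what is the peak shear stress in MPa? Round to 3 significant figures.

Spring index C = D/d = 17.3/1.56 = 11.0897
K_W = (4C−1)/(4C−4) + 0.615/C = 43.359/40.359 + 0.0555 = 1.1298
τ₀ = 8FD/(πd³) = 8·77.8·17.3/(π·1.56³) = 10767.5/11.927 = 902.8 MPa
τ_max = K·τ₀ = 1.1298 × 902.8 = 1020 MPa

1020 MPa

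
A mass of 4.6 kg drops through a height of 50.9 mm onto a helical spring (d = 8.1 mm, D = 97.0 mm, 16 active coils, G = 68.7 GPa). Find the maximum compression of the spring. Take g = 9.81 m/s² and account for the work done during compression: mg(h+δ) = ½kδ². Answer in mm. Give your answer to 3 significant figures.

64.0 mm

k = Gd⁴/(8D³N_a) = (68.7×10³)(8.1⁴)/(8·97.0³·16) = 2.5315 N/mm
W = mg = 4.6 × 9.81 = 45.126 N
½kδ² − Wδ − Wh = 0 → δ = (W + √(W² + 2kWh))/k
δ = (45.126 + √(2036.4 + 11629.1))/2.5315 = (45.126 + 116.9)/2.5315 = 64.005 mm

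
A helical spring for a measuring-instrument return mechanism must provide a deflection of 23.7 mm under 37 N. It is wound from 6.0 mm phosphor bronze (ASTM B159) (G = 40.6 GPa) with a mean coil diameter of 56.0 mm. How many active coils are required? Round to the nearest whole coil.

Required rate k = F/δ = 37/23.7 = 1.5612 N/mm
N_a = Gd⁴/(8D³k) = (40.6×10³ × 6.0⁴)/(8 × 56.0³ × 1.5612)
    = 5.26176e+07 / 2.19335e+06 = 23.99 → 24 coils

24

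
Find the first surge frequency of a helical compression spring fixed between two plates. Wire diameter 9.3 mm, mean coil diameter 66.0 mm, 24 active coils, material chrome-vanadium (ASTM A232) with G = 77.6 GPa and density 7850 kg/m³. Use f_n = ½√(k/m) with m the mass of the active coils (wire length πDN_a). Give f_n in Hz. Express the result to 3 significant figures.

31.5 Hz

k = Gd⁴/(8D³N_a) = (77.6×10³)(9.3⁴)/(8·66.0³·24) = 10.516 N/mm = 10516 N/m
Wire length L = πDN_a = π·66.0·24 = 4976.3 mm
m = ρ·(πd²/4)·L = 7850 × 67.929×10⁻⁶ m² × 4.9763 m = 2.6536 kg
f_n = ½√(k/m) = 0.5·√(10516/2.6536) = 0.5·√(3963.1) = 31.476 Hz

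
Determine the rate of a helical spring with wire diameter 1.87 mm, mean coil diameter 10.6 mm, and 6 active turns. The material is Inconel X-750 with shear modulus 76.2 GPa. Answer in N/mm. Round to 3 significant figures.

16.3 N/mm

k = Gd⁴/(8D³N_a) = (76.2×10³ × 1.87⁴) / (8 × 10.6³ × 6)
  = 931797 / 57168.8 = 16.299 N/mm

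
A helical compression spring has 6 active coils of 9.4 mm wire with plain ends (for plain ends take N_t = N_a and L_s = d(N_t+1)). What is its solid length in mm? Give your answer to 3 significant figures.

65.8 mm

plain ends: N_t = N_a = 6
L_s = d·(N_t+1) = 9.4 × 7 = 65.8 mm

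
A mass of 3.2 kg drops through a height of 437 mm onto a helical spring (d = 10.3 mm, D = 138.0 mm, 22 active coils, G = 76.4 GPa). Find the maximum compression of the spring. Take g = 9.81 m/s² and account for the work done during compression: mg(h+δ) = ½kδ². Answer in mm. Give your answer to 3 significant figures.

k = Gd⁴/(8D³N_a) = (76.4×10³)(10.3⁴)/(8·138.0³·22) = 1.8591 N/mm
W = mg = 3.2 × 9.81 = 31.392 N
½kδ² − Wδ − Wh = 0 → δ = (W + √(W² + 2kWh))/k
δ = (31.392 + √(985.46 + 51006.2))/1.8591 = (31.392 + 228.02)/1.8591 = 139.54 mm

140 mm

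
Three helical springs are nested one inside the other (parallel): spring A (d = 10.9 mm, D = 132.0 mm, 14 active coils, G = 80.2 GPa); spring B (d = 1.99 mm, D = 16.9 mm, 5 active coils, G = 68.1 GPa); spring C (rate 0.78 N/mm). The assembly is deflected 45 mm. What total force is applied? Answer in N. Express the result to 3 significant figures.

482 N

k_A = Gd⁴/(8D³N_a) = (80.2×10³)(10.9⁴)/(8·132.0³·14) = 4.3948 N/mm
k_B = Gd⁴/(8D³N_a) = (68.1×10³)(1.99⁴)/(8·16.9³·5) = 5.5315 N/mm
Parallel: k_eq = 4.3948 + 5.5315 + 0.78 = 10.706 N/mm
F = k_eq·δ = 10.706·45 = 481.78 N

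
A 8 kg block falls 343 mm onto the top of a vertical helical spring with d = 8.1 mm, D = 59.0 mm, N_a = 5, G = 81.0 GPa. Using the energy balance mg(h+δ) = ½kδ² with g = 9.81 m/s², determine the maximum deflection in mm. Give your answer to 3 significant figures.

37.5 mm

k = Gd⁴/(8D³N_a) = (81.0×10³)(8.1⁴)/(8·59.0³·5) = 42.443 N/mm
W = mg = 8 × 9.81 = 78.48 N
½kδ² − Wδ − Wh = 0 → δ = (W + √(W² + 2kWh))/k
δ = (78.48 + √(6159.1 + 2.28503e+06))/42.443 = (78.48 + 1513.7)/42.443 = 37.512 mm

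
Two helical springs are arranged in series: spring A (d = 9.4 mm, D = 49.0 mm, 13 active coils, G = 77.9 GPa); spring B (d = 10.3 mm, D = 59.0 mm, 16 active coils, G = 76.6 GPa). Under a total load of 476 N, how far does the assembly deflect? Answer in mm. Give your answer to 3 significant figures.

24.1 mm

k_A = Gd⁴/(8D³N_a) = (77.9×10³)(9.4⁴)/(8·49.0³·13) = 49.708 N/mm
k_B = Gd⁴/(8D³N_a) = (76.6×10³)(10.3⁴)/(8·59.0³·16) = 32.795 N/mm
Series: 1/k_eq = 1/49.708 + 1/32.795 = 0.05061; k_eq = 19.759 N/mm
δ = F/k_eq = 476/19.759 = 24.09 mm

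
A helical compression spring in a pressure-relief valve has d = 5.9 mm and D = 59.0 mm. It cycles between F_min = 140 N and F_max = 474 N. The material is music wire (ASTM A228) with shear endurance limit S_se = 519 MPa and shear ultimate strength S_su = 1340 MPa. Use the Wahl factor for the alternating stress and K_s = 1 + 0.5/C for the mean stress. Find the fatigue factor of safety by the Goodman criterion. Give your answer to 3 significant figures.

C = D/d = 59.0/5.9 = 10.0000; K_W = (4C−1)/(4C−4)+0.615/C = 1.1448; K_s = 1+0.5/C = 1.0500
F_a = (F_max−F_min)/2 = 167 N; F_m = (F_max+F_min)/2 = 307 N
τ_a = K_W·8F_aD/(πd³) = 1.1448 × 122.17 = 139.86 MPa
τ_m = K_s·8F_mD/(πd³) = 1.0500 × 224.58 = 235.81 MPa
Goodman: 1/n_f = τ_a/S_se + τ_m/S_su = 139.86/519 + 235.81/1340 = 0.26948 + 0.17598 = 0.44546
n_f = 1/0.44546 = 2.245

2.24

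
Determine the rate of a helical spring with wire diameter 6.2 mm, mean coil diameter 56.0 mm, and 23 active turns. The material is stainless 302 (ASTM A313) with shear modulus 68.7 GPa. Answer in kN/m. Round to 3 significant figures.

3.14 kN/m

k = Gd⁴/(8D³N_a) = (68.7×10³ × 6.2⁴) / (8 × 56.0³ × 23)
  = 1.01513e+08 / 3.23133e+07 = 3.1415 N/mm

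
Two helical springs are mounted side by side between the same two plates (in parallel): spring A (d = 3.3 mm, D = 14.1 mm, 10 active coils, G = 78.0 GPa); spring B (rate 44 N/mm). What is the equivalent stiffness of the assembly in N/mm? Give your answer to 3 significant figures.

85.2 N/mm

k_A = Gd⁴/(8D³N_a) = (78.0×10³)(3.3⁴)/(8·14.1³·10) = 41.248 N/mm
Parallel: k_eq = 41.248 + 44 = 85.248 N/mm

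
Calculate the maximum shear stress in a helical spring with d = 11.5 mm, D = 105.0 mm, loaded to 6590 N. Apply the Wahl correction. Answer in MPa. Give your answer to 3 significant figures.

Spring index C = D/d = 105.0/11.5 = 9.1304
K_W = (4C−1)/(4C−4) + 0.615/C = 35.522/32.522 + 0.0674 = 1.1596
τ₀ = 8FD/(πd³) = 8·6590·105.0/(π·11.5³) = 5.5356e+06/4778 = 1158.6 MPa
τ_max = K·τ₀ = 1.1596 × 1158.6 = 1343.5 MPa

1340 MPa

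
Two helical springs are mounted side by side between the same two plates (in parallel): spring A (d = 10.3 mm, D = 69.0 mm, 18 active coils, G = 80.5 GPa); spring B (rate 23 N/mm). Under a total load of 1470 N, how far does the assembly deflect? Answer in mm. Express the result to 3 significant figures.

k_A = Gd⁴/(8D³N_a) = (80.5×10³)(10.3⁴)/(8·69.0³·18) = 19.153 N/mm
Parallel: k_eq = 19.153 + 23 = 42.153 N/mm
δ = F/k_eq = 1470/42.153 = 34.873 mm

34.9 mm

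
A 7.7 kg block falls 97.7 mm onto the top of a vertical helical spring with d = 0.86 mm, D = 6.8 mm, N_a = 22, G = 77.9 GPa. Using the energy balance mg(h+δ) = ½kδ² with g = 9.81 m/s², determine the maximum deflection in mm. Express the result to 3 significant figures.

268 mm

k = Gd⁴/(8D³N_a) = (77.9×10³)(0.86⁴)/(8·6.8³·22) = 0.77 N/mm
W = mg = 7.7 × 9.81 = 75.537 N
½kδ² − Wδ − Wh = 0 → δ = (W + √(W² + 2kWh))/k
δ = (75.537 + √(5705.8 + 11365.2))/0.77 = (75.537 + 130.66)/0.77 = 267.78 mm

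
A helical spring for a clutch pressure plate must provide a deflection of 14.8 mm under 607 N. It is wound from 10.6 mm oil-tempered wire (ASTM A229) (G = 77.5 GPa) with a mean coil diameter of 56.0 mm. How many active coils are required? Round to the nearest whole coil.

Required rate k = F/δ = 607/14.8 = 41.014 N/mm
N_a = Gd⁴/(8D³k) = (77.5×10³ × 10.6⁴)/(8 × 56.0³ × 41.014)
    = 9.7842e+08 / 5.7621e+07 = 16.98 → 17 coils

17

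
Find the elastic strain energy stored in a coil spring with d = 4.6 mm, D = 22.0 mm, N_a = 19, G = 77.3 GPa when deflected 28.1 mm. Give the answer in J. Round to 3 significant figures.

8.44 J

k = Gd⁴/(8D³N_a) = (77.3×10³)(4.6⁴)/(8·22.0³·19) = 21.385 N/mm
U = ½kδ² = 0.5 × 21.385 × 28.1² = 8442.7 N·mm = 8.4427 J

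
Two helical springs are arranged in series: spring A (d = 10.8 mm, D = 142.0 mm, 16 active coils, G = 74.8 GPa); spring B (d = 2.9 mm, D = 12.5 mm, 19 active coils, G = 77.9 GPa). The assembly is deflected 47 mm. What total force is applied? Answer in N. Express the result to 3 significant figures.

114 N

k_A = Gd⁴/(8D³N_a) = (74.8×10³)(10.8⁴)/(8·142.0³·16) = 2.7767 N/mm
k_B = Gd⁴/(8D³N_a) = (77.9×10³)(2.9⁴)/(8·12.5³·19) = 18.559 N/mm
Series: 1/k_eq = 1/2.7767 + 1/18.559 = 0.41403; k_eq = 2.4153 N/mm
F = k_eq·δ = 2.4153·47 = 113.52 N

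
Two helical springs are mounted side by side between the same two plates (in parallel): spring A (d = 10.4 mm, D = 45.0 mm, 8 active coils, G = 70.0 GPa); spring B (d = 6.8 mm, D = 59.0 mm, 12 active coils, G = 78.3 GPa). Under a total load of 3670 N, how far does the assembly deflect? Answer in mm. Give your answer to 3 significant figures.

24.6 mm

k_A = Gd⁴/(8D³N_a) = (70.0×10³)(10.4⁴)/(8·45.0³·8) = 140.42 N/mm
k_B = Gd⁴/(8D³N_a) = (78.3×10³)(6.8⁴)/(8·59.0³·12) = 8.4912 N/mm
Parallel: k_eq = 140.42 + 8.4912 = 148.91 N/mm
δ = F/k_eq = 3670/148.91 = 24.646 mm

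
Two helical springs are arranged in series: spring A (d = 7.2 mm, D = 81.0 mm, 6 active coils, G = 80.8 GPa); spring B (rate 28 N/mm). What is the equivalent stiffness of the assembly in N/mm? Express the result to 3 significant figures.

6.53 N/mm

k_A = Gd⁴/(8D³N_a) = (80.8×10³)(7.2⁴)/(8·81.0³·6) = 8.5123 N/mm
Series: 1/k_eq = 1/8.5123 + 1/28 = 0.15319; k_eq = 6.5278 N/mm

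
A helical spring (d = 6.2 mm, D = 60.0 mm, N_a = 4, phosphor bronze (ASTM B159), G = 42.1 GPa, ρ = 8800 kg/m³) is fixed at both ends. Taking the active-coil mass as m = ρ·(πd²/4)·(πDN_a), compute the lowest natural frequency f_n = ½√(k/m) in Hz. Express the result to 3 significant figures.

k = Gd⁴/(8D³N_a) = (42.1×10³)(6.2⁴)/(8·60.0³·4) = 9.0001 N/mm = 9000.1 N/m
Wire length L = πDN_a = π·60.0·4 = 753.98 mm
m = ρ·(πd²/4)·L = 8800 × 30.191×10⁻⁶ m² × 0.75398 m = 0.20032 kg
f_n = ½√(k/m) = 0.5·√(9000.1/0.20032) = 0.5·√(44929) = 105.98 Hz

106 Hz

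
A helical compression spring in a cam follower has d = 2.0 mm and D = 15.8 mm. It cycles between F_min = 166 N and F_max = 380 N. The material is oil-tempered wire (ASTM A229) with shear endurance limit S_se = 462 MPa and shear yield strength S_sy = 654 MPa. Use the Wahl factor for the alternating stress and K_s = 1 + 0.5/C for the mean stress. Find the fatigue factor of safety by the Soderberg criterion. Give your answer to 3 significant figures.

0.277

C = D/d = 15.8/2.0 = 7.9000; K_W = (4C−1)/(4C−4)+0.615/C = 1.1865; K_s = 1+0.5/C = 1.0633
F_a = (F_max−F_min)/2 = 107 N; F_m = (F_max+F_min)/2 = 273 N
τ_a = K_W·8F_aD/(πd³) = 1.1865 × 538.13 = 638.52 MPa
τ_m = K_s·8F_mD/(πd³) = 1.0633 × 1373 = 1459.9 MPa
Soderberg: 1/n_f = τ_a/S_se + τ_m/S_sy = 638.52/462 + 1459.9/654 = 1.38208 + 2.23226 = 3.6143
n_f = 1/3.6143 = 0.2767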